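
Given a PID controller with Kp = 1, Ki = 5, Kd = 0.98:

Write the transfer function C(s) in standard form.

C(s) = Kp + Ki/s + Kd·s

Substituting values: C(s) = 1 + 5/s + 0.98s = (0.98s² + s + 5)/s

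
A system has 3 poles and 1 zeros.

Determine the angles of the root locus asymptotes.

n - m = 3 - 1 = 2. Angles: θk = (2k + 1)·180°/2 = 90°, 270°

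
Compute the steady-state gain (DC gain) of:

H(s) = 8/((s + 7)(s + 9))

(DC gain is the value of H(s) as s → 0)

DC gain = H(0) = 8/(7 × 9) = 8/63 = 0.1270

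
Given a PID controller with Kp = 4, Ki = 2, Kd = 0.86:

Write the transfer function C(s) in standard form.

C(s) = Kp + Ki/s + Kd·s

Substituting values: C(s) = 4 + 2/s + 0.86s = (0.86s² + 4s + 2)/s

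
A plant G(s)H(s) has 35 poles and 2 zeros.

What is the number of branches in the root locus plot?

Root locus has n branches where n = number of poles = 35.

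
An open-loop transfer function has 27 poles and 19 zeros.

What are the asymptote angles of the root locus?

n - m = 27 - 19 = 8. Angles: θk = (2k + 1)·180°/8 = 22.5°, 67.5°, 112.5°, 157.5°, 202.5°, 247.5°, 292.5°, 337.5°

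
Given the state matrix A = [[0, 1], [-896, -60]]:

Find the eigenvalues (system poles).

det(A - λI) = λ² - (-60)λ + 896 = (λ - (-32))(λ - (-28)). Eigenvalues: -32, -28.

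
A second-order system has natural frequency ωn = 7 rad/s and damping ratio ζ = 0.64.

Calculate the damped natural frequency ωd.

ωd = ωn√(1 - ζ²) = 7√(1 - 0.64²) = 5.38 rad/s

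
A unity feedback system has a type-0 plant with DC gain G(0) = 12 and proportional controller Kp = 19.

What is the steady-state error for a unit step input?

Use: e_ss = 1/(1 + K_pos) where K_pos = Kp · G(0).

K_pos = Kp · G(0) = 19 × 12 = 228. e_ss = 1/(1 + 228) = 0.0044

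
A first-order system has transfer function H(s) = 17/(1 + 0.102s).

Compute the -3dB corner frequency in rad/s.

Corner frequency = 1/τ = 1/0.102 = 9.804 rad/s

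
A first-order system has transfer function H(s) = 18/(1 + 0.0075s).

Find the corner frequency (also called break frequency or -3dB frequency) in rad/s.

Corner frequency = 1/τ = 1/0.0075 = 133.333 rad/s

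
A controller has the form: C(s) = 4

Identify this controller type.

This is a Proportional (P) controller.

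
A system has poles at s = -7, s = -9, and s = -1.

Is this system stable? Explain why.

All poles are in the left half-plane. System is stable.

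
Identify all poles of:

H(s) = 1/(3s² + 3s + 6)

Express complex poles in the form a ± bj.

Discriminant = 3² - 4×3×6 = 9 - 72 = -63 < 0, so the poles are a complex conjugate pair s = (-3 ± j√63)/(2×3). Real part = -3/(2×3) = -3/6 = -0.5; imaginary part = ±√63/(2×3) ≈ 1.3229. Poles: s = -0.5 ± 1.3229j.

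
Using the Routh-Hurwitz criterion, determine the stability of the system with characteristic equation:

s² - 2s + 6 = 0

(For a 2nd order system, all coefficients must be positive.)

Coefficients: 1, -2, 6. b=-2 not positive, so system is unstable.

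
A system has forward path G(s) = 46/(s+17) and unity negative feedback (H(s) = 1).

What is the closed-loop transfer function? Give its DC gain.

T(s) = G/(1+GH) = [46/(s+17)] / [1 + 46/(s+17)] = 46/(s+17+46) = 46/(s+63). DC gain = 46/63 = 0.7302.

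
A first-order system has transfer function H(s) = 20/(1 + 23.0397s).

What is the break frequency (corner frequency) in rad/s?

Corner frequency = 1/τ = 1/23.0397 = 0.043 rad/s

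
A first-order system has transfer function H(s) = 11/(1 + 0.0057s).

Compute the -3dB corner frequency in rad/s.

Corner frequency = 1/τ = 1/0.0057 = 175.439 rad/s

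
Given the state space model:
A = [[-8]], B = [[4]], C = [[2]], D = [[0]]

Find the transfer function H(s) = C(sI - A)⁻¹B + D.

(sI - A)⁻¹ = 1/(s + 8). H(s) = 2 × 4/(s + 8) + 0 = 8/(s + 8).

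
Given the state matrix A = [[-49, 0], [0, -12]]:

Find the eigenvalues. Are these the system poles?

For diagonal matrix, eigenvalues are diagonal entries: λ₁ = -49, λ₂ = -12. Eigenvalues of A = system poles.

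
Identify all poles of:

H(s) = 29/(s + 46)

Pole is where denominator = 0: s + 46 = 0, so s = -46.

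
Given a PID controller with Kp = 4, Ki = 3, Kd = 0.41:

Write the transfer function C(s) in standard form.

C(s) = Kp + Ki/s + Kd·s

Substituting values: C(s) = 4 + 3/s + 0.41s = (0.41s² + 4s + 3)/s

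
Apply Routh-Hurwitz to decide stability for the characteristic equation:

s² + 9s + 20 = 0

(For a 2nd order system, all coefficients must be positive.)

Coefficients: 1, 9, 20. All positive, so system is stable.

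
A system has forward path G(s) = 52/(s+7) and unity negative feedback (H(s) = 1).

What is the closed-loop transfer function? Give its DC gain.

T(s) = G/(1+GH) = [52/(s+7)] / [1 + 52/(s+7)] = 52/(s+7+52) = 52/(s+59). DC gain = 52/59 = 0.8814.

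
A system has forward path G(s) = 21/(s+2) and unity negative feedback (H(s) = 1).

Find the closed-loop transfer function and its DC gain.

T(s) = G/(1+GH) = [21/(s+2)] / [1 + 21/(s+2)] = 21/(s+2+21) = 21/(s+23). DC gain = 21/23 = 0.9130.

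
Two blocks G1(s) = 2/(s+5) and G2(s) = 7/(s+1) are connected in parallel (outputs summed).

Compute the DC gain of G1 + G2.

Parallel: G_eq = G1 + G2. DC gain = G1(0) + G2(0) = 2/5 + 7/1 = 0.4 + 7 = 7.4.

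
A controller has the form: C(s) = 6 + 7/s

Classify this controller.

This is a Proportional-Integral (PI) controller.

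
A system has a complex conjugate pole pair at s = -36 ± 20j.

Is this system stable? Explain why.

Real part of poles is -36 (< 0, left half-plane). Stable.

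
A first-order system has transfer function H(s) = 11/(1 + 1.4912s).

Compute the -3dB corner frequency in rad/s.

Corner frequency = 1/τ = 1/1.4912 = 0.671 rad/s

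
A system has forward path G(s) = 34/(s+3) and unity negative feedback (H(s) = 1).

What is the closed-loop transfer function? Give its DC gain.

T(s) = G/(1+GH) = [34/(s+3)] / [1 + 34/(s+3)] = 34/(s+3+34) = 34/(s+37). DC gain = 34/37 = 0.9189.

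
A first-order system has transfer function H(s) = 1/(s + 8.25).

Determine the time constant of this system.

For H(s) = 1/(s + 1/τ), the pole is at -1/τ = -8.25, so τ = 1/8.25 = 0.1212 s.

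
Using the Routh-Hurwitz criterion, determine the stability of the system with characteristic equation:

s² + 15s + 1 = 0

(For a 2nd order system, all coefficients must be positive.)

Coefficients: 1, 15, 1. All positive, so system is stable.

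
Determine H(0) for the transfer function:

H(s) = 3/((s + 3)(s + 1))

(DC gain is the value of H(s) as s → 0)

DC gain = H(0) = 3/(3 × 1) = 3/3 = 1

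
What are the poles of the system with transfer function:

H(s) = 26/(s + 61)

Pole is where denominator = 0: s + 61 = 0, so s = -61.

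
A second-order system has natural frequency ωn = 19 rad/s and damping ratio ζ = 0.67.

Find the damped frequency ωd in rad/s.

ωd = ωn√(1 - ζ²) = 19√(1 - 0.67²) = 14.1 rad/s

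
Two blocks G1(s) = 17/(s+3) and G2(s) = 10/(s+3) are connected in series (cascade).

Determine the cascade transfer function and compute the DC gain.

Series: multiply transfer functions. G_eq = 17/(s+3) × 10/(s+3) = 170/((s+3)(s+3)). DC gain = 170/(3×3) = 18.8889.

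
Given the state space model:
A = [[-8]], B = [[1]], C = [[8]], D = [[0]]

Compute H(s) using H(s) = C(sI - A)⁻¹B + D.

(sI - A)⁻¹ = 1/(s + 8). H(s) = 8 × 1/(s + 8) + 0 = 8/(s + 8).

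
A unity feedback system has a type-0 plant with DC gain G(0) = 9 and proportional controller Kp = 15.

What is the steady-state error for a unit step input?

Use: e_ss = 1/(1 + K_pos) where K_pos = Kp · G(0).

K_pos = Kp · G(0) = 15 × 9 = 135. e_ss = 1/(1 + 135) = 0.0074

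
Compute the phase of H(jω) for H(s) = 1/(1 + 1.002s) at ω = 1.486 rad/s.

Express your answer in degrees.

Phase = -arctan(ωτ) = -arctan(1.486 × 1.002) = -56.1°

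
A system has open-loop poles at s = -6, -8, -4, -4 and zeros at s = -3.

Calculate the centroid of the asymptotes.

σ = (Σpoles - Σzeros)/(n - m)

σ = (Σpoles - Σzeros)/(n - m) = (-22 - (-3))/(4 - 1) = -19/3 = -6.33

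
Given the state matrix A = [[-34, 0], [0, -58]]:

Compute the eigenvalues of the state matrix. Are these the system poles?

For diagonal matrix, eigenvalues are diagonal entries: λ₁ = -34, λ₂ = -58. Eigenvalues of A = system poles.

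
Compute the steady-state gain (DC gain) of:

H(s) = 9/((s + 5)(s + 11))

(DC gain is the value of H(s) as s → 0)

DC gain = H(0) = 9/(5 × 11) = 9/55 = 0.1636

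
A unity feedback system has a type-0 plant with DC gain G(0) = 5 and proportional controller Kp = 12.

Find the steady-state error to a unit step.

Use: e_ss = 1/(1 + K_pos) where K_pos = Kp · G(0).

K_pos = Kp · G(0) = 12 × 5 = 60. e_ss = 1/(1 + 60) = 0.0164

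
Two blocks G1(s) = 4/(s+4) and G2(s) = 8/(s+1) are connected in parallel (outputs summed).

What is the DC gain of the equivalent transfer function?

Parallel: G_eq = G1 + G2. DC gain = G1(0) + G2(0) = 4/4 + 8/1 = 1 + 8 = 9.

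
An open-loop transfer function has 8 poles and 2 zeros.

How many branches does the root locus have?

Root locus has n branches where n = number of poles = 8.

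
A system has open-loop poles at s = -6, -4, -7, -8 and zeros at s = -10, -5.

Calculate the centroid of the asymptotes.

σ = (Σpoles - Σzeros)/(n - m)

σ = (Σpoles - Σzeros)/(n - m) = (-25 - (-15))/(4 - 2) = -10/2 = -5.0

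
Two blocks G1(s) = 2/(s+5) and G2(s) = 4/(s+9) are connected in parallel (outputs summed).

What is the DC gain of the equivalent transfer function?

Parallel: G_eq = G1 + G2. DC gain = G1(0) + G2(0) = 2/5 + 4/9 = 0.4 + 0.4444 = 0.8444.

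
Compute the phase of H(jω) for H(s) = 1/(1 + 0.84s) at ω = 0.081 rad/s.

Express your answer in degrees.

Phase = -arctan(ωτ) = -arctan(0.081 × 0.84) = -3.9°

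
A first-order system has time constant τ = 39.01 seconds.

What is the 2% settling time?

For first-order system, 2% settling time ≈ 4τ = 4 × 39.01 = 156.04 s.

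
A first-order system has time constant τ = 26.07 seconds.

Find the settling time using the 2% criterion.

For first-order system, 2% settling time ≈ 4τ = 4 × 26.07 = 104.28 s.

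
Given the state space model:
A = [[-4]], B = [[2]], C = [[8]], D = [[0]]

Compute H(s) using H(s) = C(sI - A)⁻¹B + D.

(sI - A)⁻¹ = 1/(s + 4). H(s) = 8 × 2/(s + 4) + 0 = 16/(s + 4).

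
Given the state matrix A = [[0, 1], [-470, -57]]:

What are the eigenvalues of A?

det(A - λI) = λ² - (-57)λ + 470 = (λ - (-47))(λ - (-10)). Eigenvalues: -47, -10.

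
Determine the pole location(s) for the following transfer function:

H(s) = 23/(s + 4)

Pole is where denominator = 0: s + 4 = 0, so s = -4.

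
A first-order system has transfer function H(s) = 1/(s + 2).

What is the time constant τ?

For H(s) = 1/(s + 1/τ), the pole is at -1/τ = -2, so τ = 1/2 = 0.5 s.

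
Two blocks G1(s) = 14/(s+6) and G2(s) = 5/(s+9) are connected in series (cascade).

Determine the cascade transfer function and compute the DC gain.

Series: multiply transfer functions. G_eq = 14/(s+6) × 5/(s+9) = 70/((s+6)(s+9)). DC gain = 70/(6×9) = 1.2963.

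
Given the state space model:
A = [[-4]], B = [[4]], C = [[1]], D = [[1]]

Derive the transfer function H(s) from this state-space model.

(sI - A)⁻¹ = 1/(s + 4). H(s) = 1×4/(s + 4) + 1 = (s + 8)/(s + 4).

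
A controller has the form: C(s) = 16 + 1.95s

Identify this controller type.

This is a Proportional-Derivative (PD) controller.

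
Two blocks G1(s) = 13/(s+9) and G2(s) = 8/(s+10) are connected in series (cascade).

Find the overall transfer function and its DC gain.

Series: multiply transfer functions. G_eq = 13/(s+9) × 8/(s+10) = 104/((s+9)(s+10)). DC gain = 104/(9×10) = 1.1556.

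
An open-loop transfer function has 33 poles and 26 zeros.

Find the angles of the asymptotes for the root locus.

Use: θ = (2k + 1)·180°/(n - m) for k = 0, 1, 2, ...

n - m = 33 - 26 = 7. Angles: θk = (2k + 1)·180°/7 = 25.71°, 77.14°, 128.57°, 180°, 231.43°, 282.86°, 334.29°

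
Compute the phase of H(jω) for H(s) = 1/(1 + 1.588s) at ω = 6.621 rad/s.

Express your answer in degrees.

Phase = -arctan(ωτ) = -arctan(6.621 × 1.588) = -84.6°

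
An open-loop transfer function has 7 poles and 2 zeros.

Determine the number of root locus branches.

Root locus has n branches where n = number of poles = 7.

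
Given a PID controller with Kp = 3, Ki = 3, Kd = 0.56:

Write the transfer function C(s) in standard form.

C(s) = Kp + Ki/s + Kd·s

Substituting values: C(s) = 3 + 3/s + 0.56s = (0.56s² + 3s + 3)/s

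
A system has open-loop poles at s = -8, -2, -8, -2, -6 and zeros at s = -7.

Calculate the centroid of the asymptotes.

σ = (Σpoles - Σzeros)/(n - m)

σ = (Σpoles - Σzeros)/(n - m) = (-26 - (-7))/(5 - 1) = -19/4 = -4.75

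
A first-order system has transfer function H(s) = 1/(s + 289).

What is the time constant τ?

For H(s) = 1/(s + 1/τ), the pole is at -1/τ = -289, so τ = 1/289 = 0.0035 s.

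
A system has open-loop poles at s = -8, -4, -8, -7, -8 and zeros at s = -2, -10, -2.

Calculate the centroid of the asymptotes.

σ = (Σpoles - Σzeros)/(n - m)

σ = (Σpoles - Σzeros)/(n - m) = (-35 - (-14))/(5 - 3) = -21/2 = -10.5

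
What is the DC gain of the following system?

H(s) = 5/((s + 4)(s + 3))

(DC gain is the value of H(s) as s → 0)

DC gain = H(0) = 5/(4 × 3) = 5/12 = 0.4167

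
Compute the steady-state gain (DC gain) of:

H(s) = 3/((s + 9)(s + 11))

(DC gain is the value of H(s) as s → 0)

DC gain = H(0) = 3/(9 × 11) = 3/99 = 0.0303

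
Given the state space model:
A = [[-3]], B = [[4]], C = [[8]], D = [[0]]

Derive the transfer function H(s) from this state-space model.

(sI - A)⁻¹ = 1/(s + 3). H(s) = 8 × 4/(s + 3) + 0 = 32/(s + 3).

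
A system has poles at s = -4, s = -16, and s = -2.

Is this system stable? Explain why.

All poles are in the left half-plane. System is stable.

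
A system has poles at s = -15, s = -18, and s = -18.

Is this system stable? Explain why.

All poles are in the left half-plane. System is stable.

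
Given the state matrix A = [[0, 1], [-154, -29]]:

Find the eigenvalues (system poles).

det(A - λI) = λ² - (-29)λ + 154 = (λ - (-7))(λ - (-22)). Eigenvalues: -7, -22.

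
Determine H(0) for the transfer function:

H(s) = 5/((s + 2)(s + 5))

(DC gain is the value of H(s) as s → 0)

DC gain = H(0) = 5/(2 × 5) = 5/10 = 0.5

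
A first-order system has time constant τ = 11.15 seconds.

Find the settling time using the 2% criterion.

For first-order system, 2% settling time ≈ 4τ = 4 × 11.15 = 44.6 s.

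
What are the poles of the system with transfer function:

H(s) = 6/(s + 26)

Pole is where denominator = 0: s + 26 = 0, so s = -26.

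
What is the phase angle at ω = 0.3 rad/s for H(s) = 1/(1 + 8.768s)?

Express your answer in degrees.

Phase = -arctan(ωτ) = -arctan(0.3 × 8.768) = -69.2°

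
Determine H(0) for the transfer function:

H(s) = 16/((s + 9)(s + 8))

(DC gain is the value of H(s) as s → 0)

DC gain = H(0) = 16/(9 × 8) = 16/72 = 0.2222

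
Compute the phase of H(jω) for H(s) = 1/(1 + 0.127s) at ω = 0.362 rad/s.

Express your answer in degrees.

Phase = -arctan(ωτ) = -arctan(0.362 × 0.127) = -2.6°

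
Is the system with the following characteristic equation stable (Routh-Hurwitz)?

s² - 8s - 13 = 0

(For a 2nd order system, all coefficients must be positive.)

Coefficients: 1, -8, -13. b=-8, c=-13 not positive, so system is unstable.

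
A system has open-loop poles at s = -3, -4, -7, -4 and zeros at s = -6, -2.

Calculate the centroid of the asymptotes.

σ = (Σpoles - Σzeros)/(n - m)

σ = (Σpoles - Σzeros)/(n - m) = (-18 - (-8))/(4 - 2) = -10/2 = -5.0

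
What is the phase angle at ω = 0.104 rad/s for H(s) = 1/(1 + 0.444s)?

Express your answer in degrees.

Phase = -arctan(ωτ) = -arctan(0.104 × 0.444) = -2.6°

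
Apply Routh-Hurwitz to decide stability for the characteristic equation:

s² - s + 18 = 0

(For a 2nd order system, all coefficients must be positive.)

Coefficients: 1, -1, 18. b=-1 not positive, so system is unstable.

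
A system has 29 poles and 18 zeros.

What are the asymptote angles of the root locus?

n - m = 29 - 18 = 11. Angles: θk = (2k + 1)·180°/11 = 16.36°, 49.09°, 81.82°, 114.55°, 147.27°, 180°, 212.73°, 245.45°, 278.18°, 310.91°, 343.64°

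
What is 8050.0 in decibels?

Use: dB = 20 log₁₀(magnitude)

dB = 20 log₁₀(8050.0) = 78.1 dB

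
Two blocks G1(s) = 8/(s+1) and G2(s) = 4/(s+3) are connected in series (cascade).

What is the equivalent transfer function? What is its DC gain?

Series: multiply transfer functions. G_eq = 8/(s+1) × 4/(s+3) = 32/((s+1)(s+3)). DC gain = 32/(1×3) = 10.6667.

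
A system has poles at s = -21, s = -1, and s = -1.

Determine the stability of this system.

All poles are in the left half-plane. System is stable.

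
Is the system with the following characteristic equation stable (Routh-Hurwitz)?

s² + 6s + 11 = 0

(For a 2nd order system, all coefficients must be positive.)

Coefficients: 1, 6, 11. All positive, so system is stable.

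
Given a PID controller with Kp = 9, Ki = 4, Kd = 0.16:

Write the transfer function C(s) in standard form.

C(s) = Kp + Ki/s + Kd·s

Substituting values: C(s) = 9 + 4/s + 0.16s = (0.16s² + 9s + 4)/s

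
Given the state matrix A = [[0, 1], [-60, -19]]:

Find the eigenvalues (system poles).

det(A - λI) = λ² - (-19)λ + 60 = (λ - (-4))(λ - (-15)). Eigenvalues: -4, -15.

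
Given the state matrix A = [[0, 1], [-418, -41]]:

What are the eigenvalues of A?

det(A - λI) = λ² - (-41)λ + 418 = (λ - (-22))(λ - (-19)). Eigenvalues: -22, -19.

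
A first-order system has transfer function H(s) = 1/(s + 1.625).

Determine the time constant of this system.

For H(s) = 1/(s + 1/τ), the pole is at -1/τ = -1.625, so τ = 1/1.625 = 0.6154 s.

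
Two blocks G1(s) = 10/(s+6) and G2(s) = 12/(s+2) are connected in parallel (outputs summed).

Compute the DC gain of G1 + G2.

Parallel: G_eq = G1 + G2. DC gain = G1(0) + G2(0) = 10/6 + 12/2 = 1.6667 + 6 = 7.6667.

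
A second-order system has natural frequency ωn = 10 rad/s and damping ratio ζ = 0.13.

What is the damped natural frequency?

ωd = ωn√(1 - ζ²) = 10√(1 - 0.13²) = 9.92 rad/s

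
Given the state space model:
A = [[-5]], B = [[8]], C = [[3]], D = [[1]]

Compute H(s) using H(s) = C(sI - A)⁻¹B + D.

(sI - A)⁻¹ = 1/(s + 5). H(s) = 3×8/(s + 5) + 1 = (s + 29)/(s + 5).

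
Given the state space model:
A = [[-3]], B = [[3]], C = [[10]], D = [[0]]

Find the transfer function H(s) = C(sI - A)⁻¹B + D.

(sI - A)⁻¹ = 1/(s + 3). H(s) = 10 × 3/(s + 3) + 0 = 30/(s + 3).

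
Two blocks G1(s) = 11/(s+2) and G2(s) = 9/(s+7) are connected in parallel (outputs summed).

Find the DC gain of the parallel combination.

Parallel: G_eq = G1 + G2. DC gain = G1(0) + G2(0) = 11/2 + 9/7 = 5.5 + 1.2857 = 6.7857.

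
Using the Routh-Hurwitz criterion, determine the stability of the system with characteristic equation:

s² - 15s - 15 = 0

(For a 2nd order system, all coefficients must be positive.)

Coefficients: 1, -15, -15. b=-15, c=-15 not positive, so system is unstable.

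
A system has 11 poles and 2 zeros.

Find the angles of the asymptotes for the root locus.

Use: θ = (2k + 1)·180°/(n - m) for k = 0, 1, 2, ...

n - m = 11 - 2 = 9. Angles: θk = (2k + 1)·180°/9 = 20°, 60°, 100°, 140°, 180°, 220°, 260°, 300°, 340°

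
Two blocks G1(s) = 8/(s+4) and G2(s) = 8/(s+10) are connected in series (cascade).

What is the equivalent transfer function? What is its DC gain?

Series: multiply transfer functions. G_eq = 8/(s+4) × 8/(s+10) = 64/((s+4)(s+10)). DC gain = 64/(4×10) = 1.6.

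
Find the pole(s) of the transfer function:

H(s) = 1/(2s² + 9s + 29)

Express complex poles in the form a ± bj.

Discriminant = 9² - 4×2×29 = 81 - 232 = -151 < 0, so the poles are a complex conjugate pair s = (-9 ± j√151)/(2×2). Real part = -9/(2×2) = -9/4 = -2.25; imaginary part = ±√151/(2×2) ≈ 3.0721. Poles: s = -2.25 ± 3.0721j.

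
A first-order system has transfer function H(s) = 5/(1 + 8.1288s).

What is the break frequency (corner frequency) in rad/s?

Corner frequency = 1/τ = 1/8.1288 = 0.123 rad/s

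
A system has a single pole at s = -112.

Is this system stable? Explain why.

Pole at s = -112 is in the left half-plane. Stable.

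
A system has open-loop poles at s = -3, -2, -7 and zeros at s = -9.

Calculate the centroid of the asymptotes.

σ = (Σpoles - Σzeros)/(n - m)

σ = (Σpoles - Σzeros)/(n - m) = (-12 - (-9))/(3 - 1) = -3/2 = -1.5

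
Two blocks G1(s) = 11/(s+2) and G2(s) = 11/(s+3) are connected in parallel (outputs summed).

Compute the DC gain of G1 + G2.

Parallel: G_eq = G1 + G2. DC gain = G1(0) + G2(0) = 11/2 + 11/3 = 5.5 + 3.6667 = 9.1667.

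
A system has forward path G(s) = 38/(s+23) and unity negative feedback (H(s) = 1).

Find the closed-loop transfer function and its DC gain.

T(s) = G/(1+GH) = [38/(s+23)] / [1 + 38/(s+23)] = 38/(s+23+38) = 38/(s+61). DC gain = 38/61 = 0.6230.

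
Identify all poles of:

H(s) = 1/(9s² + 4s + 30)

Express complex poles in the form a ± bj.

Discriminant = 4² - 4×9×30 = 16 - 1080 = -1064 < 0, so the poles are a complex conjugate pair s = (-4 ± j√1064)/(2×9). Real part = -4/(2×9) = -4/18 ≈ -0.2222; imaginary part = ±√1064/(2×9) ≈ 1.8122. Poles: s = -0.2222 ± 1.8122j.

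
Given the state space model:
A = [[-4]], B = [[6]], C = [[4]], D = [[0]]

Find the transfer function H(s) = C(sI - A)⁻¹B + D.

(sI - A)⁻¹ = 1/(s + 4). H(s) = 4 × 6/(s + 4) + 0 = 24/(s + 4).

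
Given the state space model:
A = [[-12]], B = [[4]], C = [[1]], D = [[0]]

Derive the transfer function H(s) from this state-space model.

(sI - A)⁻¹ = 1/(s + 12). H(s) = 1 × 4/(s + 12) + 0 = 4/(s + 12).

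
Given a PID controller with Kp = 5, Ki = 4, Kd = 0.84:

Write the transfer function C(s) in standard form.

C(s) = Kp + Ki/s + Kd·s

Substituting values: C(s) = 5 + 4/s + 0.84s = (0.84s² + 5s + 4)/s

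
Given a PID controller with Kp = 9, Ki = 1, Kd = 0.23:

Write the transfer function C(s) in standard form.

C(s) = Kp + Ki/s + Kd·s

Substituting values: C(s) = 9 + 1/s + 0.23s = (0.23s² + 9s + 1)/s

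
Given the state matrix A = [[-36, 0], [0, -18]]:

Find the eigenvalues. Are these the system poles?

For diagonal matrix, eigenvalues are diagonal entries: λ₁ = -36, λ₂ = -18. Eigenvalues of A = system poles.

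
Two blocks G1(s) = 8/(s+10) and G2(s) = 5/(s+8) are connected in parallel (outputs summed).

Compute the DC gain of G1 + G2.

Parallel: G_eq = G1 + G2. DC gain = G1(0) + G2(0) = 8/10 + 5/8 = 0.8 + 0.625 = 1.425.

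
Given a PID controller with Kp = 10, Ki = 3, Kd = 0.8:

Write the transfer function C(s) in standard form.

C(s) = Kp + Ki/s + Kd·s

Substituting values: C(s) = 10 + 3/s + 0.8s = (0.8s² + 10s + 3)/s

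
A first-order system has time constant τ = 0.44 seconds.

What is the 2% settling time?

For first-order system, 2% settling time ≈ 4τ = 4 × 0.44 = 1.76 s.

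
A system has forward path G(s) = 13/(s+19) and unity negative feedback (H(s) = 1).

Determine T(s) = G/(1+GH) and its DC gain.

T(s) = G/(1+GH) = [13/(s+19)] / [1 + 13/(s+19)] = 13/(s+19+13) = 13/(s+32). DC gain = 13/32 = 0.40625.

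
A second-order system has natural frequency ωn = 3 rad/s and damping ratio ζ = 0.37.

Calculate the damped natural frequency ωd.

ωd = ωn√(1 - ζ²) = 3√(1 - 0.37²) = 2.79 rad/s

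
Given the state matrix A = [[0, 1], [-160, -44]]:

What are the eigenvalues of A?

det(A - λI) = λ² - (-44)λ + 160 = (λ - (-40))(λ - (-4)). Eigenvalues: -40, -4.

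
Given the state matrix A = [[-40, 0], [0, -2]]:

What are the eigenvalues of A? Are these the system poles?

For diagonal matrix, eigenvalues are diagonal entries: λ₁ = -40, λ₂ = -2. Eigenvalues of A = system poles.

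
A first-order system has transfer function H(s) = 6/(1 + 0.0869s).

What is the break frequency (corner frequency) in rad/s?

Corner frequency = 1/τ = 1/0.0869 = 11.507 rad/s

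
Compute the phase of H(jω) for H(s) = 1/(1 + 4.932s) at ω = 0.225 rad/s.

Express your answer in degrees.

Phase = -arctan(ωτ) = -arctan(0.225 × 4.932) = -48.0°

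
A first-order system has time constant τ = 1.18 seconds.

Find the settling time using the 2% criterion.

For first-order system, 2% settling time ≈ 4τ = 4 × 1.18 = 4.72 s.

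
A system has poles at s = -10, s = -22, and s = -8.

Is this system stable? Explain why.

All poles are in the left half-plane. System is stable.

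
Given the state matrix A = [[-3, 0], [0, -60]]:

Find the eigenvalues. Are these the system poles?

For diagonal matrix, eigenvalues are diagonal entries: λ₁ = -3, λ₂ = -60. Eigenvalues of A = system poles.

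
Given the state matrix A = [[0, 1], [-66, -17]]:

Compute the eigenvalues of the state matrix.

det(A - λI) = λ² - (-17)λ + 66 = (λ - (-6))(λ - (-11)). Eigenvalues: -6, -11.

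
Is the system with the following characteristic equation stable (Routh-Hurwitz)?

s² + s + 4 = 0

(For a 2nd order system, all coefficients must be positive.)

Coefficients: 1, 1, 4. All positive, so system is stable.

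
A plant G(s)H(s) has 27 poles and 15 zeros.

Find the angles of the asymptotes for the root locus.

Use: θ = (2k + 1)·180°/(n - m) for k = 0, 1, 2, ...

n - m = 27 - 15 = 12. Angles: θk = (2k + 1)·180°/12 = 15°, 45°, 75°, 105°, 135°, 165°, 195°, 225°, 255°, 285°, 315°, 345°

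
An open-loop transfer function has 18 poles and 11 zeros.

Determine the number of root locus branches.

Root locus has n branches where n = number of poles = 18.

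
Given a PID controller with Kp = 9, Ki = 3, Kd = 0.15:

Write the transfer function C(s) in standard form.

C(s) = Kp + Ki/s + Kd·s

Substituting values: C(s) = 9 + 3/s + 0.15s = (0.15s² + 9s + 3)/s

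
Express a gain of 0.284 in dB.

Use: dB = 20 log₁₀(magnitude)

dB = 20 log₁₀(0.284) = -10.9 dB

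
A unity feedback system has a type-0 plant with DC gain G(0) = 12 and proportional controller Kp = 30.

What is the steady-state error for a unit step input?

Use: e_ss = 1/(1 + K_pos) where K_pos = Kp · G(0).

K_pos = Kp · G(0) = 30 × 12 = 360. e_ss = 1/(1 + 360) = 0.0028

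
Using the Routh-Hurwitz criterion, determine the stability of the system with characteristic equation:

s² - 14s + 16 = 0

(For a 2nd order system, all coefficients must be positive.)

Coefficients: 1, -14, 16. b=-14 not positive, so system is unstable.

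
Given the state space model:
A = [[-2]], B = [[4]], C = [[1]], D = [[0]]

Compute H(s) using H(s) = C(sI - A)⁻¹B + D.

(sI - A)⁻¹ = 1/(s + 2). H(s) = 1 × 4/(s + 2) + 0 = 4/(s + 2).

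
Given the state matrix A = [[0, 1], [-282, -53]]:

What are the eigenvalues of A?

det(A - λI) = λ² - (-53)λ + 282 = (λ - (-6))(λ - (-47)). Eigenvalues: -6, -47.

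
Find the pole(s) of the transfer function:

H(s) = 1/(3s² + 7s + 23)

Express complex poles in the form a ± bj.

Discriminant = 7² - 4×3×23 = 49 - 276 = -227 < 0, so the poles are a complex conjugate pair s = (-7 ± j√227)/(2×3). Real part = -7/(2×3) = -7/6 ≈ -1.1667; imaginary part = ±√227/(2×3) ≈ 2.5111. Poles: s = -1.1667 ± 2.5111j.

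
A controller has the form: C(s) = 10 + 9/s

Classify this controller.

This is a Proportional-Integral (PI) controller.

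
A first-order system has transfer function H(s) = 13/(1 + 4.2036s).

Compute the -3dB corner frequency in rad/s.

Corner frequency = 1/τ = 1/4.2036 = 0.238 rad/s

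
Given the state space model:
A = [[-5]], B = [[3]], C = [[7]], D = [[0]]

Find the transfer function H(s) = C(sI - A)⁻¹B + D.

(sI - A)⁻¹ = 1/(s + 5). H(s) = 7 × 3/(s + 5) + 0 = 21/(s + 5).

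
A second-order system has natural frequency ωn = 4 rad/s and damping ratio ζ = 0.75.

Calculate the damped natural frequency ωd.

ωd = ωn√(1 - ζ²) = 4√(1 - 0.75²) = 2.65 rad/s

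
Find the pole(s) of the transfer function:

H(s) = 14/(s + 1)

Pole is where denominator = 0: s + 1 = 0, so s = -1.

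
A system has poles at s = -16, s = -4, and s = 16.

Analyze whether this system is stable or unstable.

Pole(s) at s = 16 are not in the left half-plane. System is unstable.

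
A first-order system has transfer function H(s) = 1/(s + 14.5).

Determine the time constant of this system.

For H(s) = 1/(s + 1/τ), the pole is at -1/τ = -14.5, so τ = 1/14.5 = 0.0690 s.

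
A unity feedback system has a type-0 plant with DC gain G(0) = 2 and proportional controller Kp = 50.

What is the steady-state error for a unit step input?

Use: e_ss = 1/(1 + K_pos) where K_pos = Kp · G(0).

K_pos = Kp · G(0) = 50 × 2 = 100. e_ss = 1/(1 + 100) = 0.0099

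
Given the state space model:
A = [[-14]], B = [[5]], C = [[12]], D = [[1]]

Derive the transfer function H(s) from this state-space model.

(sI - A)⁻¹ = 1/(s + 14). H(s) = 12×5/(s + 14) + 1 = (s + 74)/(s + 14).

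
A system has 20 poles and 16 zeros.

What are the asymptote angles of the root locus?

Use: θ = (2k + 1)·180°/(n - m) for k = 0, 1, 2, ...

n - m = 20 - 16 = 4. Angles: θk = (2k + 1)·180°/4 = 45°, 135°, 225°, 315°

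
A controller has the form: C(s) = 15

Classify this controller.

This is a Proportional (P) controller.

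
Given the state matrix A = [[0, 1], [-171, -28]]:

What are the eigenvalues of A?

det(A - λI) = λ² - (-28)λ + 171 = (λ - (-9))(λ - (-19)). Eigenvalues: -9, -19.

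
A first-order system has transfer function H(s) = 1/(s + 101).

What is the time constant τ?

For H(s) = 1/(s + 1/τ), the pole is at -1/τ = -101, so τ = 1/101 = 0.0099 s.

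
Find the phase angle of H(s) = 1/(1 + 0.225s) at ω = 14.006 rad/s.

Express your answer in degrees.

Phase = -arctan(ωτ) = -arctan(14.006 × 0.225) = -72.4°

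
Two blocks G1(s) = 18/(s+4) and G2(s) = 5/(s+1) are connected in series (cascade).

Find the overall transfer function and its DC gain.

Series: multiply transfer functions. G_eq = 18/(s+4) × 5/(s+1) = 90/((s+4)(s+1)). DC gain = 90/(4×1) = 22.5.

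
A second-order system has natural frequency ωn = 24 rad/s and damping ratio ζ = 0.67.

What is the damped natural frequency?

ωd = ωn√(1 - ζ²) = 24√(1 - 0.67²) = 17.82 rad/s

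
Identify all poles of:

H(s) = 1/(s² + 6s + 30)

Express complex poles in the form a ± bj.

Discriminant = 6² - 4×1×30 = 36 - 120 = -84 < 0, so the poles are a complex conjugate pair s = (-6 ± j√84)/(2×1). Real part = -6/(2×1) = -6/2 = -3; imaginary part = ±√84/(2×1) ≈ 4.5826. Poles: s = -3 ± 4.5826j.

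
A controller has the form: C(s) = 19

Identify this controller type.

This is a Proportional (P) controller.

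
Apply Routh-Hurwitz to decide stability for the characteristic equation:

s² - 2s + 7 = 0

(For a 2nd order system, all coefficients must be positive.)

Coefficients: 1, -2, 7. b=-2 not positive, so system is unstable.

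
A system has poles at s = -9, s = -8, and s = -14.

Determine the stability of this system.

All poles are in the left half-plane. System is stable.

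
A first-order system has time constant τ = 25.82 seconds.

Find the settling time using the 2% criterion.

For first-order system, 2% settling time ≈ 4τ = 4 × 25.82 = 103.28 s.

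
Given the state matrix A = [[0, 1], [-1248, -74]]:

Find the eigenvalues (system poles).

det(A - λI) = λ² - (-74)λ + 1248 = (λ - (-48))(λ - (-26)). Eigenvalues: -48, -26.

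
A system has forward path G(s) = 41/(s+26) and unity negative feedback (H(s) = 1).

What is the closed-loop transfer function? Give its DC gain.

T(s) = G/(1+GH) = [41/(s+26)] / [1 + 41/(s+26)] = 41/(s+26+41) = 41/(s+67). DC gain = 41/67 = 0.6119.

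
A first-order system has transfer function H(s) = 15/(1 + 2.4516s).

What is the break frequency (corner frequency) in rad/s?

Corner frequency = 1/τ = 1/2.4516 = 0.408 rad/s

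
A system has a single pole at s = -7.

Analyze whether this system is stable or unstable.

Pole at s = -7 is in the left half-plane. Stable.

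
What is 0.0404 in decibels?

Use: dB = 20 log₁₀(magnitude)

dB = 20 log₁₀(0.0404) = -27.9 dB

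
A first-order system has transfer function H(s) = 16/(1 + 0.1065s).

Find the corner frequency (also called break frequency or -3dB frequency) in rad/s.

Corner frequency = 1/τ = 1/0.1065 = 9.39 rad/s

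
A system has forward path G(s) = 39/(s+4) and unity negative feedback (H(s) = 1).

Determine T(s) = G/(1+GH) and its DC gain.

T(s) = G/(1+GH) = [39/(s+4)] / [1 + 39/(s+4)] = 39/(s+4+39) = 39/(s+43). DC gain = 39/43 = 0.9070.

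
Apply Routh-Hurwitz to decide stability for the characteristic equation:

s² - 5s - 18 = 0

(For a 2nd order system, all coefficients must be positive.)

Coefficients: 1, -5, -18. b=-5, c=-18 not positive, so system is unstable.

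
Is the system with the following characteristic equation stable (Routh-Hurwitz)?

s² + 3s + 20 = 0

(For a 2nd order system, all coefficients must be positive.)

Coefficients: 1, 3, 20. All positive, so system is stable.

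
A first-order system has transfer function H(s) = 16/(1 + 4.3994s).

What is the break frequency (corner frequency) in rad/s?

Corner frequency = 1/τ = 1/4.3994 = 0.227 rad/s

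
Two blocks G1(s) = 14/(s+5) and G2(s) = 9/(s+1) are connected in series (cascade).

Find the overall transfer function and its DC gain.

Series: multiply transfer functions. G_eq = 14/(s+5) × 9/(s+1) = 126/((s+5)(s+1)). DC gain = 126/(5×1) = 25.2.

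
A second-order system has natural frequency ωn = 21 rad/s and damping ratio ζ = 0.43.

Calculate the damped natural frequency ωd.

ωd = ωn√(1 - ζ²) = 21√(1 - 0.43²) = 18.96 rad/s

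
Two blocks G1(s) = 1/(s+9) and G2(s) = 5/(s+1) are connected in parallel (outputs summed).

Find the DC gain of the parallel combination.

Parallel: G_eq = G1 + G2. DC gain = G1(0) + G2(0) = 1/9 + 5/1 = 0.1111 + 5 = 5.1111.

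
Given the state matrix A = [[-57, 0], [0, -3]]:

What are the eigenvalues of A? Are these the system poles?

For diagonal matrix, eigenvalues are diagonal entries: λ₁ = -57, λ₂ = -3. Eigenvalues of A = system poles.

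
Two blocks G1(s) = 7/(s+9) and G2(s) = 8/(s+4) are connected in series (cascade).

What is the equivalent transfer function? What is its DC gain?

Series: multiply transfer functions. G_eq = 7/(s+9) × 8/(s+4) = 56/((s+9)(s+4)). DC gain = 56/(9×4) = 1.5556.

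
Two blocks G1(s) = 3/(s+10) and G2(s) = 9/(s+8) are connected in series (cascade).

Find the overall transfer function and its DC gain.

Series: multiply transfer functions. G_eq = 3/(s+10) × 9/(s+8) = 27/((s+10)(s+8)). DC gain = 27/(10×8) = 0.3375.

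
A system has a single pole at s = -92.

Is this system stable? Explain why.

Pole at s = -92 is in the left half-plane. Stable.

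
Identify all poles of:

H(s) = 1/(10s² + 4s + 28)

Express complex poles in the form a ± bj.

Discriminant = 4² - 4×10×28 = 16 - 1120 = -1104 < 0, so the poles are a complex conjugate pair s = (-4 ± j√1104)/(2×10). Real part = -4/(2×10) = -4/20 = -0.2; imaginary part = ±√1104/(2×10) ≈ 1.6613. Poles: s = -0.2 ± 1.6613j.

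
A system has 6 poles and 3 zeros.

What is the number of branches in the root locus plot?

Root locus has n branches where n = number of poles = 6.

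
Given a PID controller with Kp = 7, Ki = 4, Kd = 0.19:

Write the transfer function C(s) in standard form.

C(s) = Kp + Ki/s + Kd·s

Substituting values: C(s) = 7 + 4/s + 0.19s = (0.19s² + 7s + 4)/s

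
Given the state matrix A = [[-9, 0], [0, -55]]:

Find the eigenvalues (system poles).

For diagonal matrix, eigenvalues are diagonal entries: λ₁ = -9, λ₂ = -55.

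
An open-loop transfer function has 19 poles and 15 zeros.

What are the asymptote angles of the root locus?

n - m = 19 - 15 = 4. Angles: θk = (2k + 1)·180°/4 = 45°, 135°, 225°, 315°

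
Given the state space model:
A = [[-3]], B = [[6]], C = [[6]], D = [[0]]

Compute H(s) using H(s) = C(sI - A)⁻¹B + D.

(sI - A)⁻¹ = 1/(s + 3). H(s) = 6 × 6/(s + 3) + 0 = 36/(s + 3).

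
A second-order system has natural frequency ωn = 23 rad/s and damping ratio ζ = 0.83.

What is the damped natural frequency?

ωd = ωn√(1 - ζ²) = 23√(1 - 0.83²) = 12.83 rad/s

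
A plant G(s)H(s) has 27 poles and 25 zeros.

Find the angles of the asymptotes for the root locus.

n - m = 27 - 25 = 2. Angles: θk = (2k + 1)·180°/2 = 90°, 270°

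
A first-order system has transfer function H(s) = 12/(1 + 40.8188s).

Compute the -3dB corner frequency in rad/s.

Corner frequency = 1/τ = 1/40.8188 = 0.024 rad/s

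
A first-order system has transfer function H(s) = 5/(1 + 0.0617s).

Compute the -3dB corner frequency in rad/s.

Corner frequency = 1/τ = 1/0.0617 = 16.207 rad/s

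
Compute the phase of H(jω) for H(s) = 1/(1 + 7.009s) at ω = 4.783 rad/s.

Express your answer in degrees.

Phase = -arctan(ωτ) = -arctan(4.783 × 7.009) = -88.3°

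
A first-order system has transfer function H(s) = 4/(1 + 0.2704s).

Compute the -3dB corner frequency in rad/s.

Corner frequency = 1/τ = 1/0.2704 = 3.698 rad/s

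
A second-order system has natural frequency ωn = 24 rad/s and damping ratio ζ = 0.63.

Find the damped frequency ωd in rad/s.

ωd = ωn√(1 - ζ²) = 24√(1 - 0.63²) = 18.64 rad/s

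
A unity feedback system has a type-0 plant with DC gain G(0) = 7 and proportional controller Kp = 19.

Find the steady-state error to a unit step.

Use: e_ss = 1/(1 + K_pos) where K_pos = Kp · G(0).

K_pos = Kp · G(0) = 19 × 7 = 133. e_ss = 1/(1 + 133) = 0.0075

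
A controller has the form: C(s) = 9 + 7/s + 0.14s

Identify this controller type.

This is a Proportional-Integral-Derivative (PID) controller.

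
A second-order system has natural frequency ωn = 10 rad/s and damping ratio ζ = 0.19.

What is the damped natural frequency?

ωd = ωn√(1 - ζ²) = 10√(1 - 0.19²) = 9.82 rad/s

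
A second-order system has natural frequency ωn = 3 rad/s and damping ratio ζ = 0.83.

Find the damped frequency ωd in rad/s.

ωd = ωn√(1 - ζ²) = 3√(1 - 0.83²) = 1.67 rad/s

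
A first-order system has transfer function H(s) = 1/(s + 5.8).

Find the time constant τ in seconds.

For H(s) = 1/(s + 1/τ), the pole is at -1/τ = -5.8, so τ = 1/5.8 = 0.1724 s.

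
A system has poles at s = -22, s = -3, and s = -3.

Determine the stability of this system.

All poles are in the left half-plane. System is stable.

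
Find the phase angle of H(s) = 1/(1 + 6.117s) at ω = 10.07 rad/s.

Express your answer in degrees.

Phase = -arctan(ωτ) = -arctan(10.07 × 6.117) = -89.1°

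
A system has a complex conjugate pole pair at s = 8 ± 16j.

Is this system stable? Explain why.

Real part of poles is 8 (> 0, right half-plane). Unstable.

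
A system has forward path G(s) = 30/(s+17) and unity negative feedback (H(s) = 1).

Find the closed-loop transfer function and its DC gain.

T(s) = G/(1+GH) = [30/(s+17)] / [1 + 30/(s+17)] = 30/(s+17+30) = 30/(s+47). DC gain = 30/47 = 0.6383.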